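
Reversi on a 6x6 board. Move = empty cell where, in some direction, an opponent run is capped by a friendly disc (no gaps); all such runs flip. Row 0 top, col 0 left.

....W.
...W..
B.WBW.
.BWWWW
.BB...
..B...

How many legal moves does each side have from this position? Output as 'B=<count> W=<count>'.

-- B to move --
(0,2): no bracket -> illegal
(0,3): flips 1 -> legal
(0,5): no bracket -> illegal
(1,1): no bracket -> illegal
(1,2): flips 2 -> legal
(1,4): no bracket -> illegal
(1,5): flips 2 -> legal
(2,1): flips 1 -> legal
(2,5): flips 1 -> legal
(4,3): flips 1 -> legal
(4,4): no bracket -> illegal
(4,5): flips 1 -> legal
B mobility = 7
-- W to move --
(1,0): no bracket -> illegal
(1,1): no bracket -> illegal
(1,2): flips 1 -> legal
(1,4): flips 1 -> legal
(2,1): no bracket -> illegal
(3,0): flips 1 -> legal
(4,0): flips 1 -> legal
(4,3): no bracket -> illegal
(5,0): flips 1 -> legal
(5,1): flips 1 -> legal
(5,3): no bracket -> illegal
W mobility = 6

Answer: B=7 W=6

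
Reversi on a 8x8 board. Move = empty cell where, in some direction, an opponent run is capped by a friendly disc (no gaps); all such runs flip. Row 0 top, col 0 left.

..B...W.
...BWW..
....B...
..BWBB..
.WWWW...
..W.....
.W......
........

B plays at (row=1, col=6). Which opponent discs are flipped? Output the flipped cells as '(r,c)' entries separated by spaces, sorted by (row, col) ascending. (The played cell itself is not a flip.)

Dir NW: first cell '.' (not opp) -> no flip
Dir N: opp run (0,6), next=edge -> no flip
Dir NE: first cell '.' (not opp) -> no flip
Dir W: opp run (1,5) (1,4) capped by B -> flip
Dir E: first cell '.' (not opp) -> no flip
Dir SW: first cell '.' (not opp) -> no flip
Dir S: first cell '.' (not opp) -> no flip
Dir SE: first cell '.' (not opp) -> no flip

Answer: (1,4) (1,5)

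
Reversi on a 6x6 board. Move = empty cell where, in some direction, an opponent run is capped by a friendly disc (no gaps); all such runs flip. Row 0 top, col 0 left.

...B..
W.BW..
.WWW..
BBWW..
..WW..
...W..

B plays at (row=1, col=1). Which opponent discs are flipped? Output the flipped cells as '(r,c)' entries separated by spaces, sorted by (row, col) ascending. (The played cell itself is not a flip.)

Dir NW: first cell '.' (not opp) -> no flip
Dir N: first cell '.' (not opp) -> no flip
Dir NE: first cell '.' (not opp) -> no flip
Dir W: opp run (1,0), next=edge -> no flip
Dir E: first cell 'B' (not opp) -> no flip
Dir SW: first cell '.' (not opp) -> no flip
Dir S: opp run (2,1) capped by B -> flip
Dir SE: opp run (2,2) (3,3), next='.' -> no flip

Answer: (2,1)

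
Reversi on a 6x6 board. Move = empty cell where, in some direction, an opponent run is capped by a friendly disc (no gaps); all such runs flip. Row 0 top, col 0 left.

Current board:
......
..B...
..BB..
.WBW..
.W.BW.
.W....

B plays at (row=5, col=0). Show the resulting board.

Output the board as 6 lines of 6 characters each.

Place B at (5,0); scan 8 dirs for brackets.
Dir NW: edge -> no flip
Dir N: first cell '.' (not opp) -> no flip
Dir NE: opp run (4,1) capped by B -> flip
Dir W: edge -> no flip
Dir E: opp run (5,1), next='.' -> no flip
Dir SW: edge -> no flip
Dir S: edge -> no flip
Dir SE: edge -> no flip
All flips: (4,1)

Answer: ......
..B...
..BB..
.WBW..
.B.BW.
BW....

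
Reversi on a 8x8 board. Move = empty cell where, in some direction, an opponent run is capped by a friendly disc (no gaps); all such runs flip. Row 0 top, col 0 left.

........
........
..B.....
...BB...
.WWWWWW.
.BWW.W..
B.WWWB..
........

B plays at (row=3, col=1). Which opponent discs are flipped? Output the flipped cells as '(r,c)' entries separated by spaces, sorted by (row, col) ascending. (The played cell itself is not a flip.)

Answer: (4,1)

Derivation:
Dir NW: first cell '.' (not opp) -> no flip
Dir N: first cell '.' (not opp) -> no flip
Dir NE: first cell 'B' (not opp) -> no flip
Dir W: first cell '.' (not opp) -> no flip
Dir E: first cell '.' (not opp) -> no flip
Dir SW: first cell '.' (not opp) -> no flip
Dir S: opp run (4,1) capped by B -> flip
Dir SE: opp run (4,2) (5,3) (6,4), next='.' -> no flip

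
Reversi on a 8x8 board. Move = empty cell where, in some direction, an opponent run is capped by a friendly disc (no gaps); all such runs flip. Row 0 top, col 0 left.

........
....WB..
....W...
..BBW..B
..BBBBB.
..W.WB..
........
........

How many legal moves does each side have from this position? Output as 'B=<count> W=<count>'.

-- B to move --
(0,3): no bracket -> illegal
(0,4): flips 3 -> legal
(0,5): no bracket -> illegal
(1,3): flips 1 -> legal
(2,3): flips 1 -> legal
(2,5): flips 1 -> legal
(3,5): flips 1 -> legal
(4,1): no bracket -> illegal
(5,1): no bracket -> illegal
(5,3): flips 1 -> legal
(6,1): flips 1 -> legal
(6,2): flips 1 -> legal
(6,3): flips 1 -> legal
(6,4): flips 1 -> legal
(6,5): flips 1 -> legal
B mobility = 11
-- W to move --
(0,4): no bracket -> illegal
(0,5): no bracket -> illegal
(0,6): flips 1 -> legal
(1,6): flips 1 -> legal
(2,1): flips 2 -> legal
(2,2): flips 2 -> legal
(2,3): no bracket -> illegal
(2,5): no bracket -> illegal
(2,6): no bracket -> illegal
(2,7): no bracket -> illegal
(3,1): flips 2 -> legal
(3,5): no bracket -> illegal
(3,6): flips 1 -> legal
(4,1): no bracket -> illegal
(4,7): no bracket -> illegal
(5,1): flips 2 -> legal
(5,3): no bracket -> illegal
(5,6): flips 2 -> legal
(5,7): no bracket -> illegal
(6,4): no bracket -> illegal
(6,5): no bracket -> illegal
(6,6): no bracket -> illegal
W mobility = 8

Answer: B=11 W=8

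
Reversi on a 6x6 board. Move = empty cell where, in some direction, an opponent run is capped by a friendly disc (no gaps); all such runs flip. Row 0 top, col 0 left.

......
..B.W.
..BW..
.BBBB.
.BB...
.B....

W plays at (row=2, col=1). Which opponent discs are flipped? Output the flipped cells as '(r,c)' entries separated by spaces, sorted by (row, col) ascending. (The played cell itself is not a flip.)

Answer: (2,2)

Derivation:
Dir NW: first cell '.' (not opp) -> no flip
Dir N: first cell '.' (not opp) -> no flip
Dir NE: opp run (1,2), next='.' -> no flip
Dir W: first cell '.' (not opp) -> no flip
Dir E: opp run (2,2) capped by W -> flip
Dir SW: first cell '.' (not opp) -> no flip
Dir S: opp run (3,1) (4,1) (5,1), next=edge -> no flip
Dir SE: opp run (3,2), next='.' -> no flip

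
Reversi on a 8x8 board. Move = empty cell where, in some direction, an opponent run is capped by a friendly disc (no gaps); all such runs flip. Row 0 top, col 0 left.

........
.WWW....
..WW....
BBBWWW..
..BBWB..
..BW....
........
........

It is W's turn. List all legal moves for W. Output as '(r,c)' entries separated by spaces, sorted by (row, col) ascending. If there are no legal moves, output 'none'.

(2,0): flips 2 -> legal
(2,1): no bracket -> illegal
(3,6): no bracket -> illegal
(4,0): flips 1 -> legal
(4,1): flips 3 -> legal
(4,6): flips 1 -> legal
(5,1): flips 2 -> legal
(5,4): no bracket -> illegal
(5,5): flips 1 -> legal
(5,6): flips 1 -> legal
(6,1): flips 2 -> legal
(6,2): flips 3 -> legal
(6,3): no bracket -> illegal

Answer: (2,0) (4,0) (4,1) (4,6) (5,1) (5,5) (5,6) (6,1) (6,2)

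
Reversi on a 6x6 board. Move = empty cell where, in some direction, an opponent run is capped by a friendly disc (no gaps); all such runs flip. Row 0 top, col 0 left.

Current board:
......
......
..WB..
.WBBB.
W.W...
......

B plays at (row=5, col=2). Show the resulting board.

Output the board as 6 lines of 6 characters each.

Answer: ......
......
..WB..
.WBBB.
W.B...
..B...

Derivation:
Place B at (5,2); scan 8 dirs for brackets.
Dir NW: first cell '.' (not opp) -> no flip
Dir N: opp run (4,2) capped by B -> flip
Dir NE: first cell '.' (not opp) -> no flip
Dir W: first cell '.' (not opp) -> no flip
Dir E: first cell '.' (not opp) -> no flip
Dir SW: edge -> no flip
Dir S: edge -> no flip
Dir SE: edge -> no flip
All flips: (4,2)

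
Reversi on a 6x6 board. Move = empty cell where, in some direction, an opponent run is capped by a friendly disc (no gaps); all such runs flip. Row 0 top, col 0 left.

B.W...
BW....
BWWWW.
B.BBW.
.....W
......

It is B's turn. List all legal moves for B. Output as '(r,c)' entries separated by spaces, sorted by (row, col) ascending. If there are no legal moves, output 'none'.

Answer: (1,2) (1,3) (1,4) (1,5) (2,5) (3,5)

Derivation:
(0,1): no bracket -> illegal
(0,3): no bracket -> illegal
(1,2): flips 3 -> legal
(1,3): flips 1 -> legal
(1,4): flips 1 -> legal
(1,5): flips 1 -> legal
(2,5): flips 4 -> legal
(3,1): no bracket -> illegal
(3,5): flips 1 -> legal
(4,3): no bracket -> illegal
(4,4): no bracket -> illegal
(5,4): no bracket -> illegal
(5,5): no bracket -> illegal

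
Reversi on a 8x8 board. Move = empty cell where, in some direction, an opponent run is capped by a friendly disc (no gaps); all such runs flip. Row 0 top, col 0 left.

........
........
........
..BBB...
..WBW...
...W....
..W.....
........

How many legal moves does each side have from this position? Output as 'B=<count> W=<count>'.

-- B to move --
(3,1): no bracket -> illegal
(3,5): no bracket -> illegal
(4,1): flips 1 -> legal
(4,5): flips 1 -> legal
(5,1): flips 1 -> legal
(5,2): flips 1 -> legal
(5,4): flips 1 -> legal
(5,5): flips 1 -> legal
(6,1): no bracket -> illegal
(6,3): flips 1 -> legal
(6,4): no bracket -> illegal
(7,1): no bracket -> illegal
(7,2): no bracket -> illegal
(7,3): no bracket -> illegal
B mobility = 7
-- W to move --
(2,1): no bracket -> illegal
(2,2): flips 2 -> legal
(2,3): flips 2 -> legal
(2,4): flips 2 -> legal
(2,5): no bracket -> illegal
(3,1): no bracket -> illegal
(3,5): no bracket -> illegal
(4,1): no bracket -> illegal
(4,5): no bracket -> illegal
(5,2): no bracket -> illegal
(5,4): no bracket -> illegal
W mobility = 3

Answer: B=7 W=3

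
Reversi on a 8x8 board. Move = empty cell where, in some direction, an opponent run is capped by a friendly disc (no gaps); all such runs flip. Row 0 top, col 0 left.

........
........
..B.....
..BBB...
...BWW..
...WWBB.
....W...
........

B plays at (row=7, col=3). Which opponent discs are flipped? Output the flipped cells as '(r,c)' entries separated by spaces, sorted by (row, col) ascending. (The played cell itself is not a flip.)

Answer: (6,4)

Derivation:
Dir NW: first cell '.' (not opp) -> no flip
Dir N: first cell '.' (not opp) -> no flip
Dir NE: opp run (6,4) capped by B -> flip
Dir W: first cell '.' (not opp) -> no flip
Dir E: first cell '.' (not opp) -> no flip
Dir SW: edge -> no flip
Dir S: edge -> no flip
Dir SE: edge -> no flip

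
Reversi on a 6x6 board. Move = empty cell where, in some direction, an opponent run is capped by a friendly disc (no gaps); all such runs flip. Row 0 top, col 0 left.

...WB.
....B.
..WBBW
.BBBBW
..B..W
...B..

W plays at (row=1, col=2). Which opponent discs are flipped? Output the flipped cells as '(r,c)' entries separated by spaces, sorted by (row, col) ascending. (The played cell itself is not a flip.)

Dir NW: first cell '.' (not opp) -> no flip
Dir N: first cell '.' (not opp) -> no flip
Dir NE: first cell 'W' (not opp) -> no flip
Dir W: first cell '.' (not opp) -> no flip
Dir E: first cell '.' (not opp) -> no flip
Dir SW: first cell '.' (not opp) -> no flip
Dir S: first cell 'W' (not opp) -> no flip
Dir SE: opp run (2,3) (3,4) capped by W -> flip

Answer: (2,3) (3,4)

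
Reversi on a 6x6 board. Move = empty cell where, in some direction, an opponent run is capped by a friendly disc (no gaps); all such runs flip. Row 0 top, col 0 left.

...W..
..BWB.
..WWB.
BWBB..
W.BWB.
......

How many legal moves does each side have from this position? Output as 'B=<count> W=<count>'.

-- B to move --
(0,2): flips 1 -> legal
(0,4): no bracket -> illegal
(1,1): flips 1 -> legal
(2,0): flips 1 -> legal
(2,1): flips 2 -> legal
(3,4): flips 1 -> legal
(4,1): no bracket -> illegal
(5,0): flips 1 -> legal
(5,1): no bracket -> illegal
(5,2): no bracket -> illegal
(5,3): flips 1 -> legal
(5,4): flips 1 -> legal
B mobility = 8
-- W to move --
(0,1): flips 1 -> legal
(0,2): flips 1 -> legal
(0,4): no bracket -> illegal
(0,5): flips 1 -> legal
(1,1): flips 1 -> legal
(1,5): flips 1 -> legal
(2,0): flips 1 -> legal
(2,1): flips 2 -> legal
(2,5): flips 2 -> legal
(3,4): flips 2 -> legal
(3,5): flips 1 -> legal
(4,1): flips 2 -> legal
(4,5): flips 1 -> legal
(5,1): no bracket -> illegal
(5,2): flips 2 -> legal
(5,3): flips 1 -> legal
(5,4): no bracket -> illegal
(5,5): flips 2 -> legal
W mobility = 15

Answer: B=8 W=15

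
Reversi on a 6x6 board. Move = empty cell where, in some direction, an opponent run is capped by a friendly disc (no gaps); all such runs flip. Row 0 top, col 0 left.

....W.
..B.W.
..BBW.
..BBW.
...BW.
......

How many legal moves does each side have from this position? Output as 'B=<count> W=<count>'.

-- B to move --
(0,3): no bracket -> illegal
(0,5): flips 1 -> legal
(1,3): no bracket -> illegal
(1,5): flips 1 -> legal
(2,5): flips 2 -> legal
(3,5): flips 1 -> legal
(4,5): flips 2 -> legal
(5,3): no bracket -> illegal
(5,4): no bracket -> illegal
(5,5): flips 1 -> legal
B mobility = 6
-- W to move --
(0,1): flips 2 -> legal
(0,2): no bracket -> illegal
(0,3): no bracket -> illegal
(1,1): flips 2 -> legal
(1,3): no bracket -> illegal
(2,1): flips 2 -> legal
(3,1): flips 2 -> legal
(4,1): flips 2 -> legal
(4,2): flips 2 -> legal
(5,2): flips 1 -> legal
(5,3): no bracket -> illegal
(5,4): no bracket -> illegal
W mobility = 7

Answer: B=6 W=7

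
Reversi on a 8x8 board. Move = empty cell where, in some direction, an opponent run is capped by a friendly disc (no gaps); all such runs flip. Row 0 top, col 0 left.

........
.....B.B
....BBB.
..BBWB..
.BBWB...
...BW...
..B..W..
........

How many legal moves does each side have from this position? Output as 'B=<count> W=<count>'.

Answer: B=4 W=10

Derivation:
-- B to move --
(2,3): no bracket -> illegal
(4,5): no bracket -> illegal
(5,2): flips 2 -> legal
(5,5): flips 1 -> legal
(5,6): no bracket -> illegal
(6,3): no bracket -> illegal
(6,4): flips 1 -> legal
(6,6): no bracket -> illegal
(7,4): no bracket -> illegal
(7,5): no bracket -> illegal
(7,6): flips 3 -> legal
B mobility = 4
-- W to move --
(0,4): no bracket -> illegal
(0,5): no bracket -> illegal
(0,6): no bracket -> illegal
(0,7): no bracket -> illegal
(1,3): no bracket -> illegal
(1,4): flips 1 -> legal
(1,6): flips 1 -> legal
(2,1): flips 1 -> legal
(2,2): no bracket -> illegal
(2,3): flips 1 -> legal
(2,7): no bracket -> illegal
(3,0): no bracket -> illegal
(3,1): flips 2 -> legal
(3,6): flips 1 -> legal
(3,7): no bracket -> illegal
(4,0): flips 2 -> legal
(4,5): flips 1 -> legal
(4,6): no bracket -> illegal
(5,0): no bracket -> illegal
(5,1): no bracket -> illegal
(5,2): flips 1 -> legal
(5,5): no bracket -> illegal
(6,1): no bracket -> illegal
(6,3): flips 1 -> legal
(6,4): no bracket -> illegal
(7,1): no bracket -> illegal
(7,2): no bracket -> illegal
(7,3): no bracket -> illegal
W mobility = 10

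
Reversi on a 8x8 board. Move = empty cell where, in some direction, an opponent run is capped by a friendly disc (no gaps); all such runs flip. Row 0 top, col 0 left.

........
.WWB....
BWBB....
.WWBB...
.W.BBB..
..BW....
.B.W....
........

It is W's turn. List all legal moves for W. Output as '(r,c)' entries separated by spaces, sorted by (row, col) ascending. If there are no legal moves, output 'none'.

Answer: (0,3) (0,4) (1,4) (2,4) (3,5) (5,1) (5,4) (5,5) (5,6)

Derivation:
(0,2): no bracket -> illegal
(0,3): flips 4 -> legal
(0,4): flips 2 -> legal
(1,0): no bracket -> illegal
(1,4): flips 2 -> legal
(2,4): flips 2 -> legal
(2,5): no bracket -> illegal
(3,0): no bracket -> illegal
(3,5): flips 3 -> legal
(3,6): no bracket -> illegal
(4,2): no bracket -> illegal
(4,6): no bracket -> illegal
(5,0): no bracket -> illegal
(5,1): flips 1 -> legal
(5,4): flips 1 -> legal
(5,5): flips 3 -> legal
(5,6): flips 3 -> legal
(6,0): no bracket -> illegal
(6,2): no bracket -> illegal
(7,0): no bracket -> illegal
(7,1): no bracket -> illegal
(7,2): no bracket -> illegal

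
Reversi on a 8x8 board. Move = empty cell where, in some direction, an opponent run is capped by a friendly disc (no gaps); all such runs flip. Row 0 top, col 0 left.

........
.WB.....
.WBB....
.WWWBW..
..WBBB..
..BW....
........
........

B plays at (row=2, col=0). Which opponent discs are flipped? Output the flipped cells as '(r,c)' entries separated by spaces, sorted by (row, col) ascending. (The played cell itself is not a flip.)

Dir NW: edge -> no flip
Dir N: first cell '.' (not opp) -> no flip
Dir NE: opp run (1,1), next='.' -> no flip
Dir W: edge -> no flip
Dir E: opp run (2,1) capped by B -> flip
Dir SW: edge -> no flip
Dir S: first cell '.' (not opp) -> no flip
Dir SE: opp run (3,1) (4,2) (5,3), next='.' -> no flip

Answer: (2,1)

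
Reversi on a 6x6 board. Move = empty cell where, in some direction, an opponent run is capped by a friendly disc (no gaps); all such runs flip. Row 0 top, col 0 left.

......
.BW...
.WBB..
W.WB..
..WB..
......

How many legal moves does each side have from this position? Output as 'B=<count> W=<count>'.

-- B to move --
(0,1): flips 1 -> legal
(0,2): flips 1 -> legal
(0,3): no bracket -> illegal
(1,0): flips 2 -> legal
(1,3): flips 1 -> legal
(2,0): flips 1 -> legal
(3,1): flips 2 -> legal
(4,0): no bracket -> illegal
(4,1): flips 2 -> legal
(5,1): flips 1 -> legal
(5,2): flips 2 -> legal
(5,3): no bracket -> illegal
B mobility = 9
-- W to move --
(0,0): no bracket -> illegal
(0,1): flips 1 -> legal
(0,2): no bracket -> illegal
(1,0): flips 1 -> legal
(1,3): no bracket -> illegal
(1,4): flips 1 -> legal
(2,0): no bracket -> illegal
(2,4): flips 3 -> legal
(3,1): no bracket -> illegal
(3,4): flips 2 -> legal
(4,4): flips 1 -> legal
(5,2): no bracket -> illegal
(5,3): no bracket -> illegal
(5,4): flips 1 -> legal
W mobility = 7

Answer: B=9 W=7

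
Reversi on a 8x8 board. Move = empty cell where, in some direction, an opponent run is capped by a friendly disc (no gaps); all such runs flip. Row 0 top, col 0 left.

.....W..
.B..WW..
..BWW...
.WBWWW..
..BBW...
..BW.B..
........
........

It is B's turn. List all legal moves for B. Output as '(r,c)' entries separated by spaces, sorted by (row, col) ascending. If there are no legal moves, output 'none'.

Answer: (0,6) (1,3) (2,0) (2,5) (3,0) (3,6) (4,0) (4,5) (5,4) (6,3) (6,4)

Derivation:
(0,3): no bracket -> illegal
(0,4): no bracket -> illegal
(0,6): flips 3 -> legal
(1,2): no bracket -> illegal
(1,3): flips 2 -> legal
(1,6): no bracket -> illegal
(2,0): flips 1 -> legal
(2,1): no bracket -> illegal
(2,5): flips 3 -> legal
(2,6): no bracket -> illegal
(3,0): flips 1 -> legal
(3,6): flips 3 -> legal
(4,0): flips 1 -> legal
(4,1): no bracket -> illegal
(4,5): flips 1 -> legal
(4,6): no bracket -> illegal
(5,4): flips 1 -> legal
(6,2): no bracket -> illegal
(6,3): flips 1 -> legal
(6,4): flips 1 -> legal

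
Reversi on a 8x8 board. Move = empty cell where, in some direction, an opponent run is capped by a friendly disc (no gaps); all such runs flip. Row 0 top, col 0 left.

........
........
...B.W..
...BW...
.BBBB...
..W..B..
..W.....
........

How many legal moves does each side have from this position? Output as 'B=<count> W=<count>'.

Answer: B=7 W=4

Derivation:
-- B to move --
(1,4): no bracket -> illegal
(1,5): no bracket -> illegal
(1,6): flips 2 -> legal
(2,4): flips 1 -> legal
(2,6): no bracket -> illegal
(3,5): flips 1 -> legal
(3,6): no bracket -> illegal
(4,5): flips 1 -> legal
(5,1): no bracket -> illegal
(5,3): no bracket -> illegal
(6,1): flips 1 -> legal
(6,3): flips 1 -> legal
(7,1): no bracket -> illegal
(7,2): flips 2 -> legal
(7,3): no bracket -> illegal
B mobility = 7
-- W to move --
(1,2): flips 1 -> legal
(1,3): no bracket -> illegal
(1,4): no bracket -> illegal
(2,2): no bracket -> illegal
(2,4): no bracket -> illegal
(3,0): flips 1 -> legal
(3,1): no bracket -> illegal
(3,2): flips 2 -> legal
(3,5): no bracket -> illegal
(4,0): no bracket -> illegal
(4,5): no bracket -> illegal
(4,6): no bracket -> illegal
(5,0): no bracket -> illegal
(5,1): no bracket -> illegal
(5,3): no bracket -> illegal
(5,4): flips 1 -> legal
(5,6): no bracket -> illegal
(6,4): no bracket -> illegal
(6,5): no bracket -> illegal
(6,6): no bracket -> illegal
W mobility = 4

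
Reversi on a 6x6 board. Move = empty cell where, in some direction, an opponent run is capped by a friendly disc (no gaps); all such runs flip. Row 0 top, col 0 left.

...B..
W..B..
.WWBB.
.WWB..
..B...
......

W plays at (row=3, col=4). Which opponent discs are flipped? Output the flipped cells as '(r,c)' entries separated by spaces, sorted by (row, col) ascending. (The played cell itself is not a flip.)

Dir NW: opp run (2,3), next='.' -> no flip
Dir N: opp run (2,4), next='.' -> no flip
Dir NE: first cell '.' (not opp) -> no flip
Dir W: opp run (3,3) capped by W -> flip
Dir E: first cell '.' (not opp) -> no flip
Dir SW: first cell '.' (not opp) -> no flip
Dir S: first cell '.' (not opp) -> no flip
Dir SE: first cell '.' (not opp) -> no flip

Answer: (3,3)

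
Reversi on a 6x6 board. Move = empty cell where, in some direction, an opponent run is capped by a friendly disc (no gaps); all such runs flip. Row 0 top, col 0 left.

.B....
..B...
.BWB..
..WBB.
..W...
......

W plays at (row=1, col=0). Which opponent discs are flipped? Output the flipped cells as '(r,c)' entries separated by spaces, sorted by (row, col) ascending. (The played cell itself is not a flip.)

Dir NW: edge -> no flip
Dir N: first cell '.' (not opp) -> no flip
Dir NE: opp run (0,1), next=edge -> no flip
Dir W: edge -> no flip
Dir E: first cell '.' (not opp) -> no flip
Dir SW: edge -> no flip
Dir S: first cell '.' (not opp) -> no flip
Dir SE: opp run (2,1) capped by W -> flip

Answer: (2,1)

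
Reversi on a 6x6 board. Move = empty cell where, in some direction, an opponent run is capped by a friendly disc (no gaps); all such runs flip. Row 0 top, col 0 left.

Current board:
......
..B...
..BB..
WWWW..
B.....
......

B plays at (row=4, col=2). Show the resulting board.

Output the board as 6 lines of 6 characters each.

Answer: ......
..B...
..BB..
WWBW..
B.B...
......

Derivation:
Place B at (4,2); scan 8 dirs for brackets.
Dir NW: opp run (3,1), next='.' -> no flip
Dir N: opp run (3,2) capped by B -> flip
Dir NE: opp run (3,3), next='.' -> no flip
Dir W: first cell '.' (not opp) -> no flip
Dir E: first cell '.' (not opp) -> no flip
Dir SW: first cell '.' (not opp) -> no flip
Dir S: first cell '.' (not opp) -> no flip
Dir SE: first cell '.' (not opp) -> no flip
All flips: (3,2)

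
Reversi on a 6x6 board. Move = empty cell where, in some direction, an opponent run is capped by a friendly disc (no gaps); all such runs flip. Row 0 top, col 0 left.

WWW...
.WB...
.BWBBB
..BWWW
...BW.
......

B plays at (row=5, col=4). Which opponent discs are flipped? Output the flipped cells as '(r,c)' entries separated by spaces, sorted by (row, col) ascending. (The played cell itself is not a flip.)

Answer: (3,4) (4,4)

Derivation:
Dir NW: first cell 'B' (not opp) -> no flip
Dir N: opp run (4,4) (3,4) capped by B -> flip
Dir NE: first cell '.' (not opp) -> no flip
Dir W: first cell '.' (not opp) -> no flip
Dir E: first cell '.' (not opp) -> no flip
Dir SW: edge -> no flip
Dir S: edge -> no flip
Dir SE: edge -> no flip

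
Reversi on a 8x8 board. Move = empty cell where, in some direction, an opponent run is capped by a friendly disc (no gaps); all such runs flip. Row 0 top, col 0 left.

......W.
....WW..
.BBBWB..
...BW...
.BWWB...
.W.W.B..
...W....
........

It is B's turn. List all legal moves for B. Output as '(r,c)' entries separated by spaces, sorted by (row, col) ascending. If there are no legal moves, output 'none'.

(0,3): flips 1 -> legal
(0,4): flips 3 -> legal
(0,5): flips 2 -> legal
(0,7): no bracket -> illegal
(1,3): no bracket -> illegal
(1,6): no bracket -> illegal
(1,7): no bracket -> illegal
(2,6): no bracket -> illegal
(3,1): no bracket -> illegal
(3,2): no bracket -> illegal
(3,5): flips 1 -> legal
(4,0): no bracket -> illegal
(4,5): flips 1 -> legal
(5,0): no bracket -> illegal
(5,2): flips 2 -> legal
(5,4): no bracket -> illegal
(6,0): flips 2 -> legal
(6,1): flips 1 -> legal
(6,2): flips 1 -> legal
(6,4): no bracket -> illegal
(7,2): no bracket -> illegal
(7,3): flips 3 -> legal
(7,4): no bracket -> illegal

Answer: (0,3) (0,4) (0,5) (3,5) (4,5) (5,2) (6,0) (6,1) (6,2) (7,3)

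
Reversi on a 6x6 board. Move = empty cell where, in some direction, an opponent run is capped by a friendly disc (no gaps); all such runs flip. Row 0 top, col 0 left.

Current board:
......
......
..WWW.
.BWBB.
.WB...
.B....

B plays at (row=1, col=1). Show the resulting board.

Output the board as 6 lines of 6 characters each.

Place B at (1,1); scan 8 dirs for brackets.
Dir NW: first cell '.' (not opp) -> no flip
Dir N: first cell '.' (not opp) -> no flip
Dir NE: first cell '.' (not opp) -> no flip
Dir W: first cell '.' (not opp) -> no flip
Dir E: first cell '.' (not opp) -> no flip
Dir SW: first cell '.' (not opp) -> no flip
Dir S: first cell '.' (not opp) -> no flip
Dir SE: opp run (2,2) capped by B -> flip
All flips: (2,2)

Answer: ......
.B....
..BWW.
.BWBB.
.WB...
.B....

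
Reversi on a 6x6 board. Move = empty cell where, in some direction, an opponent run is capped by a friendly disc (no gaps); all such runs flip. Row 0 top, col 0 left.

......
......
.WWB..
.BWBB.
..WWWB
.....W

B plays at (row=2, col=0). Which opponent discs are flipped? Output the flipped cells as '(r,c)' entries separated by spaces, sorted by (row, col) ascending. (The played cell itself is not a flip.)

Answer: (2,1) (2,2)

Derivation:
Dir NW: edge -> no flip
Dir N: first cell '.' (not opp) -> no flip
Dir NE: first cell '.' (not opp) -> no flip
Dir W: edge -> no flip
Dir E: opp run (2,1) (2,2) capped by B -> flip
Dir SW: edge -> no flip
Dir S: first cell '.' (not opp) -> no flip
Dir SE: first cell 'B' (not opp) -> no flip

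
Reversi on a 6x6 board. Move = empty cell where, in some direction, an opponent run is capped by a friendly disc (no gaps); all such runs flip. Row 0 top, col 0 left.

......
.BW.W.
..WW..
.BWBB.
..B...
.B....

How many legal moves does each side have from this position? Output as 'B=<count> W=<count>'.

Answer: B=3 W=9

Derivation:
-- B to move --
(0,1): flips 2 -> legal
(0,2): flips 3 -> legal
(0,3): no bracket -> illegal
(0,4): no bracket -> illegal
(0,5): no bracket -> illegal
(1,3): flips 3 -> legal
(1,5): no bracket -> illegal
(2,1): no bracket -> illegal
(2,4): no bracket -> illegal
(2,5): no bracket -> illegal
(4,1): no bracket -> illegal
(4,3): no bracket -> illegal
B mobility = 3
-- W to move --
(0,0): flips 1 -> legal
(0,1): no bracket -> illegal
(0,2): no bracket -> illegal
(1,0): flips 1 -> legal
(2,0): no bracket -> illegal
(2,1): no bracket -> illegal
(2,4): no bracket -> illegal
(2,5): no bracket -> illegal
(3,0): flips 1 -> legal
(3,5): flips 2 -> legal
(4,0): flips 1 -> legal
(4,1): no bracket -> illegal
(4,3): flips 1 -> legal
(4,4): flips 1 -> legal
(4,5): flips 1 -> legal
(5,0): no bracket -> illegal
(5,2): flips 1 -> legal
(5,3): no bracket -> illegal
W mobility = 9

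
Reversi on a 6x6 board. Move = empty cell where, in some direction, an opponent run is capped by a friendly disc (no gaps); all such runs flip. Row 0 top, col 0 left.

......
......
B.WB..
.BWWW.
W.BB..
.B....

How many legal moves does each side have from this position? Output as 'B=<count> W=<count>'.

Answer: B=8 W=8

Derivation:
-- B to move --
(1,1): no bracket -> illegal
(1,2): flips 2 -> legal
(1,3): flips 1 -> legal
(2,1): flips 2 -> legal
(2,4): flips 1 -> legal
(2,5): flips 1 -> legal
(3,0): no bracket -> illegal
(3,5): flips 3 -> legal
(4,1): flips 1 -> legal
(4,4): no bracket -> illegal
(4,5): flips 1 -> legal
(5,0): no bracket -> illegal
B mobility = 8
-- W to move --
(1,0): no bracket -> illegal
(1,1): no bracket -> illegal
(1,2): flips 1 -> legal
(1,3): flips 1 -> legal
(1,4): flips 1 -> legal
(2,1): no bracket -> illegal
(2,4): flips 1 -> legal
(3,0): flips 1 -> legal
(4,1): no bracket -> illegal
(4,4): no bracket -> illegal
(5,0): no bracket -> illegal
(5,2): flips 2 -> legal
(5,3): flips 1 -> legal
(5,4): flips 1 -> legal
W mobility = 8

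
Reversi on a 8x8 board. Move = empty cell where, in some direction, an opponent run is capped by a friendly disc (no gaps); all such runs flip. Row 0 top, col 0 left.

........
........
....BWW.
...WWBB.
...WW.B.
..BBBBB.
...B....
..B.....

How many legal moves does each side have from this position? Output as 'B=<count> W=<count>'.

Answer: B=9 W=12

Derivation:
-- B to move --
(1,4): flips 1 -> legal
(1,5): flips 1 -> legal
(1,6): flips 4 -> legal
(1,7): flips 1 -> legal
(2,2): flips 2 -> legal
(2,3): flips 2 -> legal
(2,7): flips 2 -> legal
(3,2): flips 3 -> legal
(3,7): no bracket -> illegal
(4,2): flips 1 -> legal
(4,5): no bracket -> illegal
B mobility = 9
-- W to move --
(1,3): no bracket -> illegal
(1,4): flips 1 -> legal
(1,5): flips 1 -> legal
(2,3): flips 1 -> legal
(2,7): no bracket -> illegal
(3,7): flips 2 -> legal
(4,1): no bracket -> illegal
(4,2): no bracket -> illegal
(4,5): flips 1 -> legal
(4,7): flips 1 -> legal
(5,1): no bracket -> illegal
(5,7): no bracket -> illegal
(6,1): flips 1 -> legal
(6,2): flips 1 -> legal
(6,4): flips 1 -> legal
(6,5): flips 1 -> legal
(6,6): flips 4 -> legal
(6,7): no bracket -> illegal
(7,1): no bracket -> illegal
(7,3): flips 2 -> legal
(7,4): no bracket -> illegal
W mobility = 12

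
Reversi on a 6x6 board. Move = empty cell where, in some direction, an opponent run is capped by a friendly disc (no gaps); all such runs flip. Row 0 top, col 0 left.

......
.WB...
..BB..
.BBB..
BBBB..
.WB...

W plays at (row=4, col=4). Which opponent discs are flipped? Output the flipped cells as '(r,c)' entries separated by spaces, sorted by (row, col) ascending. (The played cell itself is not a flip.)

Answer: (2,2) (3,3)

Derivation:
Dir NW: opp run (3,3) (2,2) capped by W -> flip
Dir N: first cell '.' (not opp) -> no flip
Dir NE: first cell '.' (not opp) -> no flip
Dir W: opp run (4,3) (4,2) (4,1) (4,0), next=edge -> no flip
Dir E: first cell '.' (not opp) -> no flip
Dir SW: first cell '.' (not opp) -> no flip
Dir S: first cell '.' (not opp) -> no flip
Dir SE: first cell '.' (not opp) -> no flip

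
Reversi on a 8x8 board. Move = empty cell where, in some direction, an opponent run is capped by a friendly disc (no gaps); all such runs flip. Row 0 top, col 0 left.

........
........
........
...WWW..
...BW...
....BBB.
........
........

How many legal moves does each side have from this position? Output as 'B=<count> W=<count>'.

-- B to move --
(2,2): flips 2 -> legal
(2,3): flips 1 -> legal
(2,4): flips 2 -> legal
(2,5): flips 1 -> legal
(2,6): no bracket -> illegal
(3,2): no bracket -> illegal
(3,6): no bracket -> illegal
(4,2): no bracket -> illegal
(4,5): flips 1 -> legal
(4,6): no bracket -> illegal
(5,3): no bracket -> illegal
B mobility = 5
-- W to move --
(3,2): no bracket -> illegal
(4,2): flips 1 -> legal
(4,5): no bracket -> illegal
(4,6): no bracket -> illegal
(4,7): no bracket -> illegal
(5,2): flips 1 -> legal
(5,3): flips 1 -> legal
(5,7): no bracket -> illegal
(6,3): no bracket -> illegal
(6,4): flips 1 -> legal
(6,5): no bracket -> illegal
(6,6): flips 1 -> legal
(6,7): no bracket -> illegal
W mobility = 5

Answer: B=5 W=5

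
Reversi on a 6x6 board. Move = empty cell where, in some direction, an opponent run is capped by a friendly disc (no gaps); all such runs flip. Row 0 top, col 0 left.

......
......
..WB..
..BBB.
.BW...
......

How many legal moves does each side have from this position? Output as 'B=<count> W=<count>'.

-- B to move --
(1,1): flips 1 -> legal
(1,2): flips 1 -> legal
(1,3): no bracket -> illegal
(2,1): flips 1 -> legal
(3,1): no bracket -> illegal
(4,3): flips 1 -> legal
(5,1): flips 1 -> legal
(5,2): flips 1 -> legal
(5,3): no bracket -> illegal
B mobility = 6
-- W to move --
(1,2): no bracket -> illegal
(1,3): no bracket -> illegal
(1,4): no bracket -> illegal
(2,1): no bracket -> illegal
(2,4): flips 2 -> legal
(2,5): no bracket -> illegal
(3,0): no bracket -> illegal
(3,1): no bracket -> illegal
(3,5): no bracket -> illegal
(4,0): flips 1 -> legal
(4,3): no bracket -> illegal
(4,4): flips 1 -> legal
(4,5): no bracket -> illegal
(5,0): no bracket -> illegal
(5,1): no bracket -> illegal
(5,2): no bracket -> illegal
W mobility = 3

Answer: B=6 W=3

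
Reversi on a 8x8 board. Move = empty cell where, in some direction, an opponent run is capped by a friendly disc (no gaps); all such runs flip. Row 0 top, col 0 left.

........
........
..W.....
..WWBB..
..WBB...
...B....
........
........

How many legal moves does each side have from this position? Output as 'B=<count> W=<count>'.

-- B to move --
(1,1): flips 2 -> legal
(1,2): no bracket -> illegal
(1,3): no bracket -> illegal
(2,1): flips 1 -> legal
(2,3): flips 1 -> legal
(2,4): no bracket -> illegal
(3,1): flips 3 -> legal
(4,1): flips 1 -> legal
(5,1): no bracket -> illegal
(5,2): no bracket -> illegal
B mobility = 5
-- W to move --
(2,3): no bracket -> illegal
(2,4): no bracket -> illegal
(2,5): no bracket -> illegal
(2,6): no bracket -> illegal
(3,6): flips 2 -> legal
(4,5): flips 2 -> legal
(4,6): no bracket -> illegal
(5,2): no bracket -> illegal
(5,4): flips 1 -> legal
(5,5): flips 1 -> legal
(6,2): no bracket -> illegal
(6,3): flips 2 -> legal
(6,4): flips 1 -> legal
W mobility = 6

Answer: B=5 W=6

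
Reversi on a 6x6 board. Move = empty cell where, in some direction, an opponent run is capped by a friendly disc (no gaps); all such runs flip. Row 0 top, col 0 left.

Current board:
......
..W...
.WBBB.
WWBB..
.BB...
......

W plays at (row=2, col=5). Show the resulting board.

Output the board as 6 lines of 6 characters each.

Answer: ......
..W...
.WWWWW
WWBB..
.BB...
......

Derivation:
Place W at (2,5); scan 8 dirs for brackets.
Dir NW: first cell '.' (not opp) -> no flip
Dir N: first cell '.' (not opp) -> no flip
Dir NE: edge -> no flip
Dir W: opp run (2,4) (2,3) (2,2) capped by W -> flip
Dir E: edge -> no flip
Dir SW: first cell '.' (not opp) -> no flip
Dir S: first cell '.' (not opp) -> no flip
Dir SE: edge -> no flip
All flips: (2,2) (2,3) (2,4)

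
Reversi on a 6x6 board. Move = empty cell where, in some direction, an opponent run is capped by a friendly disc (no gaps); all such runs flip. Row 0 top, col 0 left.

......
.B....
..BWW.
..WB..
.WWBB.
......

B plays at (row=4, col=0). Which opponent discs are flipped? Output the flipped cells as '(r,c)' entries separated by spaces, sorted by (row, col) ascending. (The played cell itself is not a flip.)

Answer: (4,1) (4,2)

Derivation:
Dir NW: edge -> no flip
Dir N: first cell '.' (not opp) -> no flip
Dir NE: first cell '.' (not opp) -> no flip
Dir W: edge -> no flip
Dir E: opp run (4,1) (4,2) capped by B -> flip
Dir SW: edge -> no flip
Dir S: first cell '.' (not opp) -> no flip
Dir SE: first cell '.' (not opp) -> no flip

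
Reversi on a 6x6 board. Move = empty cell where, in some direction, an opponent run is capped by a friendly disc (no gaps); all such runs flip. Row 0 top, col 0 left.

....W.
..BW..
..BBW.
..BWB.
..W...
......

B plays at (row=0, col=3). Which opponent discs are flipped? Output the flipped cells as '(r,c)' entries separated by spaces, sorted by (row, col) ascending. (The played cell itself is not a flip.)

Dir NW: edge -> no flip
Dir N: edge -> no flip
Dir NE: edge -> no flip
Dir W: first cell '.' (not opp) -> no flip
Dir E: opp run (0,4), next='.' -> no flip
Dir SW: first cell 'B' (not opp) -> no flip
Dir S: opp run (1,3) capped by B -> flip
Dir SE: first cell '.' (not opp) -> no flip

Answer: (1,3)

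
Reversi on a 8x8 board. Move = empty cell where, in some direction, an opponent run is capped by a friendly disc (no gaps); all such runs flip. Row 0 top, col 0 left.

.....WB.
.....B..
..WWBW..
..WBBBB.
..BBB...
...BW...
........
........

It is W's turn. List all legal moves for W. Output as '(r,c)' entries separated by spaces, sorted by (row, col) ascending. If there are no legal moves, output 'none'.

(0,4): no bracket -> illegal
(0,7): flips 1 -> legal
(1,3): no bracket -> illegal
(1,4): flips 3 -> legal
(1,6): no bracket -> illegal
(1,7): no bracket -> illegal
(2,6): no bracket -> illegal
(2,7): no bracket -> illegal
(3,1): no bracket -> illegal
(3,7): flips 4 -> legal
(4,1): no bracket -> illegal
(4,5): flips 2 -> legal
(4,6): no bracket -> illegal
(4,7): flips 1 -> legal
(5,1): no bracket -> illegal
(5,2): flips 4 -> legal
(5,5): flips 2 -> legal
(6,2): no bracket -> illegal
(6,3): flips 3 -> legal
(6,4): no bracket -> illegal

Answer: (0,7) (1,4) (3,7) (4,5) (4,7) (5,2) (5,5) (6,3)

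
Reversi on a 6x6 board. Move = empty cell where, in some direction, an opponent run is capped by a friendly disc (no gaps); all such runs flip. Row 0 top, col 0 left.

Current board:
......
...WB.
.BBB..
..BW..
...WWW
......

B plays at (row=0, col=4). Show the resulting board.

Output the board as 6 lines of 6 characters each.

Answer: ....B.
...BB.
.BBB..
..BW..
...WWW
......

Derivation:
Place B at (0,4); scan 8 dirs for brackets.
Dir NW: edge -> no flip
Dir N: edge -> no flip
Dir NE: edge -> no flip
Dir W: first cell '.' (not opp) -> no flip
Dir E: first cell '.' (not opp) -> no flip
Dir SW: opp run (1,3) capped by B -> flip
Dir S: first cell 'B' (not opp) -> no flip
Dir SE: first cell '.' (not opp) -> no flip
All flips: (1,3)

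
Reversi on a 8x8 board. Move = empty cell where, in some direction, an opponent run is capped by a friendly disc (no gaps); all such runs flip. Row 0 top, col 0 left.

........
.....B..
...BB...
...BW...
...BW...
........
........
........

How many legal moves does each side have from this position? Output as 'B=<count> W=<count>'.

Answer: B=5 W=6

Derivation:
-- B to move --
(2,5): flips 1 -> legal
(3,5): flips 1 -> legal
(4,5): flips 2 -> legal
(5,3): no bracket -> illegal
(5,4): flips 2 -> legal
(5,5): flips 1 -> legal
B mobility = 5
-- W to move --
(0,4): no bracket -> illegal
(0,5): no bracket -> illegal
(0,6): no bracket -> illegal
(1,2): flips 1 -> legal
(1,3): no bracket -> illegal
(1,4): flips 1 -> legal
(1,6): no bracket -> illegal
(2,2): flips 1 -> legal
(2,5): no bracket -> illegal
(2,6): no bracket -> illegal
(3,2): flips 1 -> legal
(3,5): no bracket -> illegal
(4,2): flips 1 -> legal
(5,2): flips 1 -> legal
(5,3): no bracket -> illegal
(5,4): no bracket -> illegal
W mobility = 6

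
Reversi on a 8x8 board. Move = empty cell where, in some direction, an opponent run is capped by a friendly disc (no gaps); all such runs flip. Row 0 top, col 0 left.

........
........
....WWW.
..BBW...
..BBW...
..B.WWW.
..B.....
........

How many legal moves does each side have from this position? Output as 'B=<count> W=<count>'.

Answer: B=6 W=6

Derivation:
-- B to move --
(1,3): no bracket -> illegal
(1,4): no bracket -> illegal
(1,5): flips 1 -> legal
(1,6): flips 2 -> legal
(1,7): no bracket -> illegal
(2,3): no bracket -> illegal
(2,7): no bracket -> illegal
(3,5): flips 1 -> legal
(3,6): no bracket -> illegal
(3,7): no bracket -> illegal
(4,5): flips 1 -> legal
(4,6): no bracket -> illegal
(4,7): no bracket -> illegal
(5,3): no bracket -> illegal
(5,7): no bracket -> illegal
(6,3): no bracket -> illegal
(6,4): no bracket -> illegal
(6,5): flips 1 -> legal
(6,6): flips 2 -> legal
(6,7): no bracket -> illegal
B mobility = 6
-- W to move --
(2,1): flips 2 -> legal
(2,2): flips 1 -> legal
(2,3): no bracket -> illegal
(3,1): flips 2 -> legal
(4,1): flips 2 -> legal
(5,1): flips 2 -> legal
(5,3): no bracket -> illegal
(6,1): flips 2 -> legal
(6,3): no bracket -> illegal
(7,1): no bracket -> illegal
(7,2): no bracket -> illegal
(7,3): no bracket -> illegal
W mobility = 6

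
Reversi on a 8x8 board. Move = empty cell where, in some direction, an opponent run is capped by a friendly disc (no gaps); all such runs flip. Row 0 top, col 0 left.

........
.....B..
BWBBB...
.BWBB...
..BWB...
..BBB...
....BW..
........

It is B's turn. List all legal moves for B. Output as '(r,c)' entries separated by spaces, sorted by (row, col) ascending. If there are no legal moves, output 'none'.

(1,0): flips 3 -> legal
(1,1): flips 1 -> legal
(1,2): no bracket -> illegal
(3,0): no bracket -> illegal
(4,1): flips 1 -> legal
(5,5): no bracket -> illegal
(5,6): no bracket -> illegal
(6,6): flips 1 -> legal
(7,4): no bracket -> illegal
(7,5): no bracket -> illegal
(7,6): flips 1 -> legal

Answer: (1,0) (1,1) (4,1) (6,6) (7,6)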